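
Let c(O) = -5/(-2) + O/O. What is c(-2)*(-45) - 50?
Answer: -415/2 ≈ -207.50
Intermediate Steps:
c(O) = 7/2 (c(O) = -5*(-½) + 1 = 5/2 + 1 = 7/2)
c(-2)*(-45) - 50 = (7/2)*(-45) - 50 = -315/2 - 50 = -415/2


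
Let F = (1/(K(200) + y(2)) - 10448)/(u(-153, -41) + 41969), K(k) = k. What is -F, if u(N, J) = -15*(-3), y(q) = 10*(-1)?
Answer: 1985119/7982660 ≈ 0.24868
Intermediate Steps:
y(q) = -10
u(N, J) = 45
F = -1985119/7982660 (F = (1/(200 - 10) - 10448)/(45 + 41969) = (1/190 - 10448)/42014 = (1/190 - 10448)*(1/42014) = -1985119/190*1/42014 = -1985119/7982660 ≈ -0.24868)
-F = -1*(-1985119/7982660) = 1985119/7982660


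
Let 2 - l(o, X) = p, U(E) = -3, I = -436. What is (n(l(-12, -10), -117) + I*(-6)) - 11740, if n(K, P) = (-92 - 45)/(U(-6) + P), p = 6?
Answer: -1094743/120 ≈ -9122.9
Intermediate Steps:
l(o, X) = -4 (l(o, X) = 2 - 1*6 = 2 - 6 = -4)
n(K, P) = -137/(-3 + P) (n(K, P) = (-92 - 45)/(-3 + P) = -137/(-3 + P))
(n(l(-12, -10), -117) + I*(-6)) - 11740 = (-137/(-3 - 117) - 436*(-6)) - 11740 = (-137/(-120) + 2616) - 11740 = (-137*(-1/120) + 2616) - 11740 = (137/120 + 2616) - 11740 = 314057/120 - 11740 = -1094743/120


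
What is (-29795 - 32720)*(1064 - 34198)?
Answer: 2071372010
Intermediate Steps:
(-29795 - 32720)*(1064 - 34198) = -62515*(-33134) = 2071372010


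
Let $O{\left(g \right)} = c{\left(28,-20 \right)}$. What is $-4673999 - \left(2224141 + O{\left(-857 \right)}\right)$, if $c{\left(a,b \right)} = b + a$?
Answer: $-6898148$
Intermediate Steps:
$c{\left(a,b \right)} = a + b$
$O{\left(g \right)} = 8$ ($O{\left(g \right)} = 28 - 20 = 8$)
$-4673999 - \left(2224141 + O{\left(-857 \right)}\right) = -4673999 - 2224149 = -6898148$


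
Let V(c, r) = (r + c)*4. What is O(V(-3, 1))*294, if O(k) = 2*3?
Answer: 1764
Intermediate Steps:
V(c, r) = 4*c + 4*r (V(c, r) = (c + r)*4 = 4*c + 4*r)
O(k) = 6
O(V(-3, 1))*294 = 6*294 = 1764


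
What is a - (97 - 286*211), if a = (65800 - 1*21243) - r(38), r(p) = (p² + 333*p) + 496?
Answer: 90212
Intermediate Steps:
r(p) = 496 + p² + 333*p
a = 29963 (a = (65800 - 1*21243) - (496 + 38² + 333*38) = (65800 - 21243) - (496 + 1444 + 12654) = 44557 - 1*14594 = 44557 - 14594 = 29963)
a - (97 - 286*211) = 29963 - (97 - 286*211) = 29963 - (97 - 60346) = 29963 - 1*(-60249) = 29963 + 60249 = 90212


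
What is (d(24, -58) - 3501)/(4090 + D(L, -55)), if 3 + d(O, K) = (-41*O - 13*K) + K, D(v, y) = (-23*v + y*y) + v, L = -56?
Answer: -3792/8347 ≈ -0.45430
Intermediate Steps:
D(v, y) = y² - 22*v (D(v, y) = (-23*v + y²) + v = (y² - 23*v) + v = y² - 22*v)
d(O, K) = -3 - 41*O - 12*K (d(O, K) = -3 + ((-41*O - 13*K) + K) = -3 + (-41*O - 12*K) = -3 - 41*O - 12*K)
(d(24, -58) - 3501)/(4090 + D(L, -55)) = ((-3 - 41*24 - 12*(-58)) - 3501)/(4090 + ((-55)² - 22*(-56))) = ((-3 - 984 + 696) - 3501)/(4090 + (3025 + 1232)) = (-291 - 3501)/(4090 + 4257) = -3792/8347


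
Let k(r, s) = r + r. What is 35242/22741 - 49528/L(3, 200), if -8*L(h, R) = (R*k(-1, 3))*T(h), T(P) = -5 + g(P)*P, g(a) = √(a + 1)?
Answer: -562277074/568525 ≈ -989.01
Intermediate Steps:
g(a) = √(1 + a)
k(r, s) = 2*r
T(P) = -5 + P*√(1 + P) (T(P) = -5 + √(1 + P)*P = -5 + P*√(1 + P))
L(h, R) = R*(-5 + h*√(1 + h))/4 (L(h, R) = -R*(2*(-1))*(-5 + h*√(1 + h))/8 = -R*(-2)*(-5 + h*√(1 + h))/8 = -(-2*R)*(-5 + h*√(1 + h))/8 = -(-1)*R*(-5 + h*√(1 + h))/4 = R*(-5 + h*√(1 + h))/4)
35242/22741 - 49528/L(3, 200) = 35242/22741 - 49528*1/(50*(-5 + 3*√(1 + 3))) = 35242*(1/22741) - 49528*1/(50*(-5 + 3*√4)) = 35242/22741 - 49528*1/(50*(-5 + 3*2)) = 35242/22741 - 49528*1/(50*(-5 + 6)) = 35242/22741 - 49528/((¼)*200*1) = 35242/22741 - 49528/50 = 35242/22741 - 49528*1/50 = 35242/22741 - 24764/25 = -562277074/568525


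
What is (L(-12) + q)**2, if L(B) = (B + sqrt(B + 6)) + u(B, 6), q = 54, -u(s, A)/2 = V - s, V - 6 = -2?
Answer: (10 + I*sqrt(6))**2 ≈ 94.0 + 48.99*I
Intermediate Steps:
V = 4 (V = 6 - 2 = 4)
u(s, A) = -8 + 2*s (u(s, A) = -2*(4 - s) = -8 + 2*s)
L(B) = -8 + sqrt(6 + B) + 3*B (L(B) = (B + sqrt(B + 6)) + (-8 + 2*B) = (B + sqrt(6 + B)) + (-8 + 2*B) = -8 + sqrt(6 + B) + 3*B)
(L(-12) + q)**2 = ((-8 + sqrt(6 - 12) + 3*(-12)) + 54)**2 = ((-8 + sqrt(-6) - 36) + 54)**2 = ((-8 + I*sqrt(6) - 36) + 54)**2 = ((-44 + I*sqrt(6)) + 54)**2 = (10 + I*sqrt(6))**2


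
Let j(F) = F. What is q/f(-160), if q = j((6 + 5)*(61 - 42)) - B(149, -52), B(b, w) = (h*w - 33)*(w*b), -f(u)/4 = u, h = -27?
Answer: 10622717/640 ≈ 16598.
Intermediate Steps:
f(u) = -4*u
B(b, w) = b*w*(-33 - 27*w) (B(b, w) = (-27*w - 33)*(w*b) = (-33 - 27*w)*(b*w) = b*w*(-33 - 27*w))
q = 10622717 (q = (6 + 5)*(61 - 42) - (-3)*149*(-52)*(11 + 9*(-52)) = 11*19 - (-3)*149*(-52)*(11 - 468) = 209 - (-3)*149*(-52)*(-457) = 209 - 1*(-10622508) = 209 + 10622508 = 10622717)
q/f(-160) = 10622717/((-4*(-160))) = 10622717/640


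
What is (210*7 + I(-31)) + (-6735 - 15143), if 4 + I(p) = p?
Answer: -20443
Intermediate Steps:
I(p) = -4 + p
(210*7 + I(-31)) + (-6735 - 15143) = (210*7 + (-4 - 31)) + (-6735 - 15143) = (1470 - 35) - 21878 = 1435 - 21878 = -20443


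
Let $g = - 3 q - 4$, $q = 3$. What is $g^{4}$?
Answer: $28561$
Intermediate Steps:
$g = -13$ ($g = \left(-3\right) 3 - 4 = -9 - 4 = -13$)
$g^{4} = \left(-13\right)^{4} = 28561$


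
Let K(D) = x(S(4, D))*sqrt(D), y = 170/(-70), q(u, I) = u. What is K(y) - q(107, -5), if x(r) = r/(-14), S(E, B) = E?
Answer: -107 - 2*I*sqrt(119)/49 ≈ -107.0 - 0.44525*I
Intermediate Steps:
x(r) = -r/14 (x(r) = r*(-1/14) = -r/14)
y = -17/7 (y = 170*(-1/70) = -17/7 ≈ -2.4286)
K(D) = -2*sqrt(D)/7 (K(D) = (-1/14*4)*sqrt(D) = -2*sqrt(D)/7)
K(y) - q(107, -5) = -2*I*sqrt(119)/49 - 1*107 = -2*I*sqrt(119)/49 - 107 = -107 - 2*I*sqrt(119)/49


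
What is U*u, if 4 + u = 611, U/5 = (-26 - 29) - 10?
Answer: -197275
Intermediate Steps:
U = -325 (U = 5*((-26 - 29) - 10) = 5*(-55 - 10) = 5*(-65) = -325)
u = 607 (u = -4 + 611 = 607)
U*u = -325*607 = -197275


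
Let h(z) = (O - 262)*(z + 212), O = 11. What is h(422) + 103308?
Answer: -55826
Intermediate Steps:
h(z) = -53212 - 251*z (h(z) = (11 - 262)*(z + 212) = -251*(212 + z) = -53212 - 251*z)
h(422) + 103308 = (-53212 - 251*422) + 103308 = (-53212 - 105922) + 103308 = -159134 + 103308 = -55826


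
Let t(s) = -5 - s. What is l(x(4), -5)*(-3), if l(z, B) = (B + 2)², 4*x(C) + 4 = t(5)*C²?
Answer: -27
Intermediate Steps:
x(C) = -1 - 5*C²/2 (x(C) = -1 + ((-5 - 1*5)*C²)/4 = -1 + ((-5 - 5)*C²)/4 = -1 + (-10*C²)/4 = -1 - 5*C²/2)
l(z, B) = (2 + B)²
l(x(4), -5)*(-3) = (2 - 5)²*(-3) = (-3)²*(-3) = 9*(-3) = -27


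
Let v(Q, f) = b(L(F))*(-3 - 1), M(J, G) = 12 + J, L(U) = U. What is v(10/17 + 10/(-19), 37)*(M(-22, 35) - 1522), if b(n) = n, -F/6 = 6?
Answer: -220608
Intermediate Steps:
F = -36 (F = -6*6 = -36)
v(Q, f) = 144 (v(Q, f) = -36*(-3 - 1) = -36*(-4) = 144)
v(10/17 + 10/(-19), 37)*(M(-22, 35) - 1522) = 144*((12 - 22) - 1522) = 144*(-10 - 1522) = 144*(-1532) = -220608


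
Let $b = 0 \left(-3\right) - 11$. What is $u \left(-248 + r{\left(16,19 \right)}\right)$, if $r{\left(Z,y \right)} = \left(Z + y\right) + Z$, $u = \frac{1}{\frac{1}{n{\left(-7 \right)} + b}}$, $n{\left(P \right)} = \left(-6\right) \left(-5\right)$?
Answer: $-3743$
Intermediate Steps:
$b = -11$ ($b = 0 - 11 = -11$)
$n{\left(P \right)} = 30$
$u = 19$ ($u = \frac{1}{\frac{1}{30 - 11}} = \frac{1}{\frac{1}{19}} = 19$)
$r{\left(Z,y \right)} = y + 2 Z$
$u \left(-248 + r{\left(16,19 \right)}\right) = 19 \left(-248 + \left(19 + 2 \cdot 16\right)\right) = 19 \left(-248 + \left(19 + 32\right)\right) = 19 \left(-248 + 51\right) = 19 \left(-197\right) = -3743$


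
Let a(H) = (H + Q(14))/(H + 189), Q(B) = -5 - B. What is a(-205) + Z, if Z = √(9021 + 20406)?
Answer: 14 + √29427 ≈ 185.54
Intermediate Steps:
Z = √29427 ≈ 171.54
a(H) = (-19 + H)/(189 + H) (a(H) = (H + (-5 - 1*14))/(H + 189) = (H + (-5 - 14))/(189 + H) = (H - 19)/(189 + H) = (-19 + H)/(189 + H))
a(-205) + Z = (-19 - 205)/(189 - 205) + √29427 = -224/(-16) + √29427 = -1/16*(-224) + √29427 = 14 + √29427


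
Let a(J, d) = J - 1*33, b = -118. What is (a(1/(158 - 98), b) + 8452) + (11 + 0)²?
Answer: 512401/60 ≈ 8540.0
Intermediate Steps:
a(J, d) = -33 + J (a(J, d) = J - 33 = -33 + J)
(a(1/(158 - 98), b) + 8452) + (11 + 0)² = ((-33 + 1/(158 - 98)) + 8452) + (11 + 0)² = ((-33 + 1/60) + 8452) + 11² = ((-33 + 1/60) + 8452) + 121 = (-1979/60 + 8452) + 121 = 505141/60 + 121 = 512401/60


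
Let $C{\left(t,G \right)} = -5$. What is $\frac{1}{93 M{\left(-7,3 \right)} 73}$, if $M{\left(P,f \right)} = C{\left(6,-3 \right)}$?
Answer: $- \frac{1}{33945} \approx -2.9459 \cdot 10^{-5}$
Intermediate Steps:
$M{\left(P,f \right)} = -5$
$\frac{1}{93 M{\left(-7,3 \right)} 73} = \frac{1}{93 \left(-5\right) 73} = \frac{1}{\left(-465\right) 73} = \frac{1}{-33945} = - \frac{1}{33945}$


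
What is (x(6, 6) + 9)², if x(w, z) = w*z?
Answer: 2025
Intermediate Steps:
(x(6, 6) + 9)² = (6*6 + 9)² = (36 + 9)² = 45² = 2025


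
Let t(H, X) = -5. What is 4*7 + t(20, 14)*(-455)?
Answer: 2303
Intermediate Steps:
4*7 + t(20, 14)*(-455) = 4*7 - 5*(-455) = 28 + 2275 = 2303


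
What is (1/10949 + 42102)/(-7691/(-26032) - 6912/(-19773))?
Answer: 26364210840746896/403905358147 ≈ 65273.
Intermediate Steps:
(1/10949 + 42102)/(-7691/(-26032) - 6912/(-19773)) = (1/10949 + 42102)/(-7691*(-1/26032) - 6912*(-1/19773)) = 460974799/(10949*(7691/26032 + 768/2197)) = 460974799/(10949*(36889703/57192304)) = (460974799/10949)*(57192304/36889703) = 26364210840746896/403905358147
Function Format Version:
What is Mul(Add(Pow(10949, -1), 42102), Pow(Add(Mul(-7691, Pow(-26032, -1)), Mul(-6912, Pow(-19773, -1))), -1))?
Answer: Rational(26364210840746896, 403905358147) ≈ 65273.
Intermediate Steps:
Mul(Add(Pow(10949, -1), 42102), Pow(Add(Mul(-7691, Pow(-26032, -1)), Mul(-6912, Pow(-19773, -1))), -1)) = Mul(Add(Rational(1, 10949), 42102), Pow(Add(Mul(-7691, Rational(-1, 26032)), Mul(-6912, Rational(-1, 19773))), -1)) = Mul(Rational(460974799, 10949), Pow(Add(Rational(7691, 26032), Rational(768, 2197)), -1)) = Mul(Rational(460974799, 10949), Pow(Rational(36889703, 57192304), -1)) = Mul(Rational(460974799, 10949), Rational(57192304, 36889703)) = Rational(26364210840746896, 403905358147)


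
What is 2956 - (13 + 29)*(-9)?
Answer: 3334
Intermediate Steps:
2956 - (13 + 29)*(-9) = 2956 - 42*(-9) = 2956 - 1*(-378) = 2956 + 378 = 3334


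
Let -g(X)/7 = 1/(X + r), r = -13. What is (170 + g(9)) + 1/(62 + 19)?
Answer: 55651/324 ≈ 171.76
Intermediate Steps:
g(X) = -7/(-13 + X) (g(X) = -7/(X - 13) = -7/(-13 + X))
(170 + g(9)) + 1/(62 + 19) = (170 - 7/(-13 + 9)) + 1/(62 + 19) = (170 - 7/(-4)) + 1/81 = (170 - 7*(-1/4)) + 1/81 = (170 + 7/4) + 1/81 = 687/4 + 1/81 = 55651/324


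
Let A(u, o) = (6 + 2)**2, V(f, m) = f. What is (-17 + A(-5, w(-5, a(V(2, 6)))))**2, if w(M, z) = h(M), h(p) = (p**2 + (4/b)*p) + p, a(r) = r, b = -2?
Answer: 2209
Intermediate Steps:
h(p) = p**2 - p (h(p) = (p**2 + (4/(-2))*p) + p = (p**2 + (4*(-1/2))*p) + p = (p**2 - 2*p) + p = p**2 - p)
w(M, z) = M*(-1 + M)
A(u, o) = 64 (A(u, o) = 8**2 = 64)
(-17 + A(-5, w(-5, a(V(2, 6)))))**2 = (-17 + 64)**2 = 47**2 = 2209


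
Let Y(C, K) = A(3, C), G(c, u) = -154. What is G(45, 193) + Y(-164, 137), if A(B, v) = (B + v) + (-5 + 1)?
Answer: -319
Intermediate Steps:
A(B, v) = -4 + B + v (A(B, v) = (B + v) - 4 = -4 + B + v)
Y(C, K) = -1 + C (Y(C, K) = -4 + 3 + C = -1 + C)
G(45, 193) + Y(-164, 137) = -154 + (-1 - 164) = -154 - 165 = -319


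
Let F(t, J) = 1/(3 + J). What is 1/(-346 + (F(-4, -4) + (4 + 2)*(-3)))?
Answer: -1/365 ≈ -0.0027397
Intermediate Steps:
1/(-346 + (F(-4, -4) + (4 + 2)*(-3))) = 1/(-346 + (1/(3 - 4) + (4 + 2)*(-3))) = 1/(-346 + (1/(-1) + 6*(-3))) = 1/(-346 + (-1 - 18)) = 1/(-346 - 19) = 1/(-365) = -1/365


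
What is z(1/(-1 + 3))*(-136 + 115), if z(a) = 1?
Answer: -21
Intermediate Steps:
z(1/(-1 + 3))*(-136 + 115) = 1*(-136 + 115) = 1*(-21) = -21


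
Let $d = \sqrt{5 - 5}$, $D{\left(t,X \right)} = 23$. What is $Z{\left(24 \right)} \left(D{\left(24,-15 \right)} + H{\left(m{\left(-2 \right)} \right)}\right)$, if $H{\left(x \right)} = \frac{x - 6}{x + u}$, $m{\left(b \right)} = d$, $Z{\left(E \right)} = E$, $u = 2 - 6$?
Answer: $588$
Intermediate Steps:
$u = -4$ ($u = 2 - 6 = -4$)
$d = 0$ ($d = \sqrt{0} = 0$)
$m{\left(b \right)} = 0$
$H{\left(x \right)} = \frac{-6 + x}{-4 + x}$ ($H{\left(x \right)} = \frac{x - 6}{x - 4} = \frac{-6 + x}{-4 + x}$)
$Z{\left(24 \right)} \left(D{\left(24,-15 \right)} + H{\left(m{\left(-2 \right)} \right)}\right) = 24 \left(23 + \frac{-6 + 0}{-4 + 0}\right) = 24 \left(23 + \frac{1}{-4} \left(-6\right)\right) = 24 \left(23 - - \frac{3}{2}\right) = 24 \left(23 + \frac{3}{2}\right) = 24 \cdot \frac{49}{2} = 588$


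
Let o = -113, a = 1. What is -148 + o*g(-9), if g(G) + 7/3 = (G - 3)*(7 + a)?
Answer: 32891/3 ≈ 10964.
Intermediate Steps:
g(G) = -79/3 + 8*G (g(G) = -7/3 + (G - 3)*(7 + 1) = -7/3 + (-3 + G)*8 = -7/3 + (-24 + 8*G) = -79/3 + 8*G)
-148 + o*g(-9) = -148 - 113*(-79/3 + 8*(-9)) = -148 - 113*(-79/3 - 72) = -148 - 113*(-295/3) = -148 + 33335/3 = 32891/3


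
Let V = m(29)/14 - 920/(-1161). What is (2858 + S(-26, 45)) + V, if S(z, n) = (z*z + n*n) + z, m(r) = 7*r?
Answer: 12883135/2322 ≈ 5548.3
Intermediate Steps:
S(z, n) = z + n**2 + z**2 (S(z, n) = (z**2 + n**2) + z = (n**2 + z**2) + z = z + n**2 + z**2)
V = 35509/2322 (V = (7*29)/14 - 920/(-1161) = 203*(1/14) - 920*(-1/1161) = 29/2 + 920/1161 = 35509/2322 ≈ 15.292)
(2858 + S(-26, 45)) + V = (2858 + (-26 + 45**2 + (-26)**2)) + 35509/2322 = (2858 + (-26 + 2025 + 676)) + 35509/2322 = (2858 + 2675) + 35509/2322 = 5533 + 35509/2322 = 12883135/2322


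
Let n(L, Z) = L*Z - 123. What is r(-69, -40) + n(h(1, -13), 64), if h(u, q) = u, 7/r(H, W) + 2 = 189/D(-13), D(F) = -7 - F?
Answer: -3467/59 ≈ -58.763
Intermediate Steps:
r(H, W) = 14/59 (r(H, W) = 7/(-2 + 189/(-7 - 1*(-13))) = 7/(-2 + 189/(-7 + 13)) = 7/(-2 + 189/6) = 7/(-2 + 189*(⅙)) = 7/(-2 + 63/2) = 7/(59/2) = 7*(2/59) = 14/59)
n(L, Z) = -123 + L*Z
r(-69, -40) + n(h(1, -13), 64) = 14/59 + (-123 + 1*64) = 14/59 + (-123 + 64) = 14/59 - 59 = -3467/59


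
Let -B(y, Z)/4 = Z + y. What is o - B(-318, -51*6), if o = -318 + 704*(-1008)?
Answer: -712446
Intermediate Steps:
B(y, Z) = -4*Z - 4*y (B(y, Z) = -4*(Z + y) = -4*Z - 4*y)
o = -709950 (o = -318 - 709632 = -709950)
o - B(-318, -51*6) = -709950 - (-(-204)*6 - 4*(-318)) = -709950 - (-4*(-306) + 1272) = -709950 - (1224 + 1272) = -709950 - 1*2496 = -709950 - 2496 = -712446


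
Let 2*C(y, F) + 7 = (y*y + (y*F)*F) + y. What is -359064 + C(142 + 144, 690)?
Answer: 135528547/2 ≈ 6.7764e+7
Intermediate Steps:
C(y, F) = -7/2 + y/2 + y²/2 + y*F²/2 (C(y, F) = -7/2 + ((y*y + (y*F)*F) + y)/2 = -7/2 + ((y² + (F*y)*F) + y)/2 = -7/2 + ((y² + y*F²) + y)/2 = -7/2 + (y + y² + y*F²)/2 = -7/2 + (y/2 + y²/2 + y*F²/2) = -7/2 + y/2 + y²/2 + y*F²/2)
-359064 + C(142 + 144, 690) = -359064 + (-7/2 + (142 + 144)/2 + (142 + 144)²/2 + (½)*(142 + 144)*690²) = -359064 + (-7/2 + (½)*286 + (½)*286² + (½)*286*476100) = -359064 + (-7/2 + 143 + (½)*81796 + 68082300) = -359064 + (-7/2 + 143 + 40898 + 68082300) = -359064 + 136246675/2 = 135528547/2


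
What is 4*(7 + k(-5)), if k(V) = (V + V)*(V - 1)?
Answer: 268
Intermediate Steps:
k(V) = 2*V*(-1 + V) (k(V) = (2*V)*(-1 + V) = 2*V*(-1 + V))
4*(7 + k(-5)) = 4*(7 + 2*(-5)*(-1 - 5)) = 4*(7 + 2*(-5)*(-6)) = 4*(7 + 60) = 4*67 = 268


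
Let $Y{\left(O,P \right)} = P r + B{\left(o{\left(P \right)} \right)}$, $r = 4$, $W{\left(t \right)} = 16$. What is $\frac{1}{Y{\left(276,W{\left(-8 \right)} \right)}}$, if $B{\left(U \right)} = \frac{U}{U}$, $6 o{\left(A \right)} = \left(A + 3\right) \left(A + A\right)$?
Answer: $\frac{1}{65} \approx 0.015385$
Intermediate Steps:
$o{\left(A \right)} = \frac{A \left(3 + A\right)}{3}$ ($o{\left(A \right)} = \frac{\left(A + 3\right) \left(A + A\right)}{6} = \frac{\left(3 + A\right) 2 A}{6} = \frac{2 A \left(3 + A\right)}{6} = \frac{A \left(3 + A\right)}{3}$)
$B{\left(U \right)} = 1$
$Y{\left(O,P \right)} = 1 + 4 P$ ($Y{\left(O,P \right)} = P 4 + 1 = 4 P + 1 = 1 + 4 P$)
$\frac{1}{Y{\left(276,W{\left(-8 \right)} \right)}} = \frac{1}{1 + 4 \cdot 16} = \frac{1}{1 + 64} = \frac{1}{65}$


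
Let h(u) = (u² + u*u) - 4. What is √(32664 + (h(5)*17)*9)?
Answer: √39702 ≈ 199.25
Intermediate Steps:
h(u) = -4 + 2*u² (h(u) = (u² + u²) - 4 = 2*u² - 4 = -4 + 2*u²)
√(32664 + (h(5)*17)*9) = √(32664 + ((-4 + 2*5²)*17)*9) = √(32664 + ((-4 + 2*25)*17)*9) = √(32664 + ((-4 + 50)*17)*9) = √(32664 + (46*17)*9) = √(32664 + 782*9) = √(32664 + 7038) = √39702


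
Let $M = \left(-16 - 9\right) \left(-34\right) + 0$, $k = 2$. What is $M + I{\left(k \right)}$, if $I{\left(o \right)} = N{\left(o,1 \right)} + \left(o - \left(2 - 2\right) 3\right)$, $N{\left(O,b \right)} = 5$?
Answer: $857$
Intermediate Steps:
$I{\left(o \right)} = 5 + o$ ($I{\left(o \right)} = 5 + \left(o - \left(2 - 2\right) 3\right) = 5 + \left(o - 0 \cdot 3\right) = 5 + \left(o - 0\right) = 5 + \left(o + 0\right) = 5 + o$)
$M = 850$ ($M = \left(-16 - 9\right) \left(-34\right) + 0 = \left(-25\right) \left(-34\right) + 0 = 850 + 0 = 850$)
$M + I{\left(k \right)} = 850 + \left(5 + 2\right) = 850 + 7 = 857$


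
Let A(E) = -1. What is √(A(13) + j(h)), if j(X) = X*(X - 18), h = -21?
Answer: √818 ≈ 28.601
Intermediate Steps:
j(X) = X*(-18 + X)
√(A(13) + j(h)) = √(-1 - 21*(-18 - 21)) = √(-1 - 21*(-39)) = √(-1 + 819) = √818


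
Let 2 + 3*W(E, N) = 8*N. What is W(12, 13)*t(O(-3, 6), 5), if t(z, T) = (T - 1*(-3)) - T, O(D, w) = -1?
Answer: 102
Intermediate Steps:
W(E, N) = -⅔ + 8*N/3 (W(E, N) = -⅔ + (8*N)/3 = -⅔ + 8*N/3)
t(z, T) = 3 (t(z, T) = (T + 3) - T = (3 + T) - T = 3)
W(12, 13)*t(O(-3, 6), 5) = (-⅔ + (8/3)*13)*3 = (-⅔ + 104/3)*3 = 34*3 = 102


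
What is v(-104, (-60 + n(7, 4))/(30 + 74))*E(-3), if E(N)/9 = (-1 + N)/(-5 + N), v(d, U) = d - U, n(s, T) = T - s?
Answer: -96777/208 ≈ -465.27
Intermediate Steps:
E(N) = 9*(-1 + N)/(-5 + N) (E(N) = 9*((-1 + N)/(-5 + N)) = 9*(-1 + N)/(-5 + N))
v(-104, (-60 + n(7, 4))/(30 + 74))*E(-3) = (-104 - (-60 + (4 - 1*7))/(30 + 74))*(9*(-1 - 3)/(-5 - 3)) = (-104 - (-60 + (4 - 7))/104)*(9*(-4)/(-8)) = (-104 - (-60 - 3)/104)*(9*(-1/8)*(-4)) = (-104 - (-63)/104)*(9/2) = (-104 - 1*(-63/104))*(9/2) = (-104 + 63/104)*(9/2) = -10753/104*9/2 = -96777/208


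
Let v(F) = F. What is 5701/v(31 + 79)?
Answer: 5701/110 ≈ 51.827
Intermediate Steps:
5701/v(31 + 79) = 5701/(31 + 79) = 5701/110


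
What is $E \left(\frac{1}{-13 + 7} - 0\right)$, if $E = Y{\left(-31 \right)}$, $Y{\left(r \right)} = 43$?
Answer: $- \frac{43}{6} \approx -7.1667$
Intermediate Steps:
$E = 43$
$E \left(\frac{1}{-13 + 7} - 0\right) = 43 \left(\frac{1}{-13 + 7} - 0\right) = 43 \left(\frac{1}{-6} + 0\right) = 43 \left(- \frac{1}{6} + 0\right) = 43 \left(- \frac{1}{6}\right) = - \frac{43}{6}$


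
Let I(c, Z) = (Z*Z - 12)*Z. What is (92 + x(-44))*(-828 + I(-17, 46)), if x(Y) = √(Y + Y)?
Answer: 8827952 + 191912*I*√22 ≈ 8.828e+6 + 9.0015e+5*I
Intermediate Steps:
I(c, Z) = Z*(-12 + Z²) (I(c, Z) = (Z² - 12)*Z = (-12 + Z²)*Z = Z*(-12 + Z²))
x(Y) = √2*√Y (x(Y) = √(2*Y) = √2*√Y)
(92 + x(-44))*(-828 + I(-17, 46)) = (92 + √2*√(-44))*(-828 + 46*(-12 + 46²)) = (92 + √2*(2*I*√11))*(-828 + 46*(-12 + 2116)) = (92 + 2*I*√22)*(-828 + 46*2104) = (92 + 2*I*√22)*(-828 + 96784) = (92 + 2*I*√22)*95956 = 8827952 + 191912*I*√22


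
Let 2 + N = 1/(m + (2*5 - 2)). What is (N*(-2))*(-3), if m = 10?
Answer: -35/3 ≈ -11.667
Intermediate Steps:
N = -35/18 (N = -2 + 1/(10 + (2*5 - 2)) = -2 + 1/(10 + (10 - 2)) = -2 + 1/(10 + 8) = -2 + 1/18 = -35/18 ≈ -1.9444)
(N*(-2))*(-3) = -35/18*(-2)*(-3) = (35/9)*(-3) = -35/3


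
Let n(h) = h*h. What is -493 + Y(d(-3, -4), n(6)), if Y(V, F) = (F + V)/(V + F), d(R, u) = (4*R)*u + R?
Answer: -492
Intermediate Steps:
n(h) = h²
d(R, u) = R + 4*R*u (d(R, u) = 4*R*u + R = R + 4*R*u)
Y(V, F) = 1 (Y(V, F) = (F + V)/(F + V) = 1)
-493 + Y(d(-3, -4), n(6)) = -493 + 1 = -492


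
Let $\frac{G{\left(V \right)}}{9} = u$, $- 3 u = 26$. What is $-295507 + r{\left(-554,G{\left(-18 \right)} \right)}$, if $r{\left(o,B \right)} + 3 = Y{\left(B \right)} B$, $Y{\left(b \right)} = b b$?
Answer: $-770062$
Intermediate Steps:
$u = - \frac{26}{3}$ ($u = \left(- \frac{1}{3}\right) 26 = - \frac{26}{3} \approx -8.6667$)
$G{\left(V \right)} = -78$ ($G{\left(V \right)} = 9 \left(- \frac{26}{3}\right) = -78$)
$Y{\left(b \right)} = b^{2}$
$r{\left(o,B \right)} = -3 + B^{3}$ ($r{\left(o,B \right)} = -3 + B^{2} B = -3 + B^{3}$)
$-295507 + r{\left(-554,G{\left(-18 \right)} \right)} = -295507 + \left(-3 + \left(-78\right)^{3}\right) = -295507 - 474555 = -770062$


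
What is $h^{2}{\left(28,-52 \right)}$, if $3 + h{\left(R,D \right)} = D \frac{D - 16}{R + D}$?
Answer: $\frac{203401}{9} \approx 22600.0$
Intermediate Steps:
$h{\left(R,D \right)} = -3 + \frac{D \left(-16 + D\right)}{D + R}$ ($h{\left(R,D \right)} = -3 + D \frac{D - 16}{R + D} = -3 + D \frac{-16 + D}{D + R} = -3 + \frac{D \left(-16 + D\right)}{D + R}$)
$h^{2}{\left(28,-52 \right)} = \left(\frac{\left(-52\right)^{2} - -988 - 84}{-52 + 28}\right)^{2} = \left(\frac{2704 + 988 - 84}{-24}\right)^{2} = \left(\left(- \frac{1}{24}\right) 3608\right)^{2} = \left(- \frac{451}{3}\right)^{2} = \frac{203401}{9}$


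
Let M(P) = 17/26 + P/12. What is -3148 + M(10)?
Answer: -122714/39 ≈ -3146.5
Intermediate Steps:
M(P) = 17/26 + P/12 (M(P) = 17*(1/26) + P*(1/12) = 17/26 + P/12)
-3148 + M(10) = -3148 + (17/26 + (1/12)*10) = -3148 + (17/26 + ⅚) = -3148 + 58/39 = -122714/39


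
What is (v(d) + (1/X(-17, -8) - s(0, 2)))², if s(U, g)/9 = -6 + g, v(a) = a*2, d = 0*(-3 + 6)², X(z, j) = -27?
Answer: 942841/729 ≈ 1293.3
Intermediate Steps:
d = 0 (d = 0*3² = 0*9 = 0)
v(a) = 2*a
s(U, g) = -54 + 9*g (s(U, g) = 9*(-6 + g) = -54 + 9*g)
(v(d) + (1/X(-17, -8) - s(0, 2)))² = (2*0 + (1/(-27) - (-54 + 9*2)))² = (0 + (-1/27 - (-54 + 18)))² = (0 + (-1/27 - 1*(-36)))² = (0 + (-1/27 + 36))² = (0 + 971/27)² = (971/27)² = 942841/729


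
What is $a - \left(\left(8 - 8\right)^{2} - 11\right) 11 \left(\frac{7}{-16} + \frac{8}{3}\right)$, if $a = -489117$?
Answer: $- \frac{23464669}{48} \approx -4.8885 \cdot 10^{5}$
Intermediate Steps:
$a - \left(\left(8 - 8\right)^{2} - 11\right) 11 \left(\frac{7}{-16} + \frac{8}{3}\right) = -489117 - \left(\left(8 - 8\right)^{2} - 11\right) 11 \left(\frac{7}{-16} + \frac{8}{3}\right) = -489117 - \left(0^{2} - 11\right) 11 \left(7 \left(- \frac{1}{16}\right) + 8 \cdot \frac{1}{3}\right) = -489117 - \left(0 - 11\right) 11 \left(- \frac{7}{16} + \frac{8}{3}\right) = -489117 - - 11 \cdot 11 \cdot \frac{107}{48} = -489117 - \left(-11\right) \frac{1177}{48} = -489117 - - \frac{12947}{48} = -489117 + \frac{12947}{48} = - \frac{23464669}{48}$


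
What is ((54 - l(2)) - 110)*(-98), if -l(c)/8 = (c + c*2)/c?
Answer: 3136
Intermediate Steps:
l(c) = -24 (l(c) = -8*(c + c*2)/c = -8*(c + 2*c)/c = -8*3*c/c = -8*3 = -24)
((54 - l(2)) - 110)*(-98) = ((54 - 1*(-24)) - 110)*(-98) = ((54 + 24) - 110)*(-98) = (78 - 110)*(-98) = -32*(-98) = 3136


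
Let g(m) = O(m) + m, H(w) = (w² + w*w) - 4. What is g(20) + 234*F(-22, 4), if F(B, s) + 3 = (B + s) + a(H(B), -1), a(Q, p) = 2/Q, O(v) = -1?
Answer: -1179578/241 ≈ -4894.5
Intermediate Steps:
H(w) = -4 + 2*w² (H(w) = (w² + w²) - 4 = 2*w² - 4 = -4 + 2*w²)
F(B, s) = -3 + B + s + 2/(-4 + 2*B²) (F(B, s) = -3 + ((B + s) + 2/(-4 + 2*B²)) = -3 + (B + s + 2/(-4 + 2*B²)) = -3 + B + s + 2/(-4 + 2*B²))
g(m) = -1 + m
g(20) + 234*F(-22, 4) = (-1 + 20) + 234*((1 + (-2 + (-22)²)*(-3 - 22 + 4))/(-2 + (-22)²)) = 19 + 234*((1 + (-2 + 484)*(-21))/(-2 + 484)) = 19 + 234*((1 + 482*(-21))/482) = 19 + 234*((1 - 10122)/482) = 19 + 234*((1/482)*(-10121)) = 19 + 234*(-10121/482) = 19 - 1184157/241 = -1179578/241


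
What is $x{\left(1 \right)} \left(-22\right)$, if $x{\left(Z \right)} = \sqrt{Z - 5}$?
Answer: $- 44 i \approx - 44.0 i$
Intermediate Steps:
$x{\left(Z \right)} = \sqrt{-5 + Z}$
$x{\left(1 \right)} \left(-22\right) = \sqrt{-5 + 1} \left(-22\right) = \sqrt{-4} \left(-22\right) = 2 i \left(-22\right) = - 44 i$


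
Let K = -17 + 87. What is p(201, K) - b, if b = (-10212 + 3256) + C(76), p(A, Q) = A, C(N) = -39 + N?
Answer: 7120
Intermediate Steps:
K = 70
b = -6919 (b = (-10212 + 3256) + (-39 + 76) = -6956 + 37 = -6919)
p(201, K) - b = 201 - 1*(-6919) = 201 + 6919 = 7120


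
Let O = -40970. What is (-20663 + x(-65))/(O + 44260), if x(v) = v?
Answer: -10364/1645 ≈ -6.3003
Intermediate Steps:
(-20663 + x(-65))/(O + 44260) = (-20663 - 65)/(-40970 + 44260) = -20728/3290 = -20728*1/3290 = -10364/1645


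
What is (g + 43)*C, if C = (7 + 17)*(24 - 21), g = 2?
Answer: 3240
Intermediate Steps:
C = 72 (C = 24*3 = 72)
(g + 43)*C = (2 + 43)*72 = 45*72 = 3240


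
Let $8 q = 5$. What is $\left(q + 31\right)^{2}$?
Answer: $\frac{64009}{64} \approx 1000.1$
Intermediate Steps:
$q = \frac{5}{8}$ ($q = \frac{1}{8} \cdot 5 = \frac{5}{8} \approx 0.625$)
$\left(q + 31\right)^{2} = \left(\frac{5}{8} + 31\right)^{2} = \left(\frac{253}{8}\right)^{2} = \frac{64009}{64}$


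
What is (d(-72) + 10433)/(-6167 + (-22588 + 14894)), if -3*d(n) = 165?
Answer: -10378/13861 ≈ -0.74872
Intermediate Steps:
d(n) = -55 (d(n) = -⅓*165 = -55)
(d(-72) + 10433)/(-6167 + (-22588 + 14894)) = (-55 + 10433)/(-6167 + (-22588 + 14894)) = 10378/(-6167 - 7694) = 10378/(-13861) = 10378*(-1/13861) = -10378/13861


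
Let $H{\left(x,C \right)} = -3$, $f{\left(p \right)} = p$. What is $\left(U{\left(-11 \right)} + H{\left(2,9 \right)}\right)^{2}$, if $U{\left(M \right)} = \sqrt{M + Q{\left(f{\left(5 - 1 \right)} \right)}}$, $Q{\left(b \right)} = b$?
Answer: $\left(3 - i \sqrt{7}\right)^{2} \approx 2.0 - 15.875 i$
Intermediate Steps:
$U{\left(M \right)} = \sqrt{4 + M}$ ($U{\left(M \right)} = \sqrt{M + \left(5 - 1\right)} = \sqrt{M + 4} = \sqrt{4 + M}$)
$\left(U{\left(-11 \right)} + H{\left(2,9 \right)}\right)^{2} = \left(\sqrt{4 - 11} - 3\right)^{2} = \left(\sqrt{-7} - 3\right)^{2} = \left(i \sqrt{7} - 3\right)^{2} = \left(-3 + i \sqrt{7}\right)^{2}$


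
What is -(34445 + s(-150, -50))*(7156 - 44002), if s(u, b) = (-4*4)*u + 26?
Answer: 1358548866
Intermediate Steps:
s(u, b) = 26 - 16*u (s(u, b) = -16*u + 26 = 26 - 16*u)
-(34445 + s(-150, -50))*(7156 - 44002) = -(34445 + (26 - 16*(-150)))*(7156 - 44002) = -(34445 + (26 + 2400))*(-36846) = -(34445 + 2426)*(-36846) = -36871*(-36846) = -1*(-1358548866) = 1358548866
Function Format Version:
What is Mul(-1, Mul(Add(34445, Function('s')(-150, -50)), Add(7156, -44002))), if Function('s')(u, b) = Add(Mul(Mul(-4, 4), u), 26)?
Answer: 1358548866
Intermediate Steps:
Function('s')(u, b) = Add(26, Mul(-16, u)) (Function('s')(u, b) = Add(Mul(-16, u), 26) = Add(26, Mul(-16, u)))
Mul(-1, Mul(Add(34445, Function('s')(-150, -50)), Add(7156, -44002))) = Mul(-1, Mul(Add(34445, Add(26, Mul(-16, -150))), Add(7156, -44002))) = Mul(-1, Mul(Add(34445, Add(26, 2400)), -36846)) = Mul(-1, Mul(Add(34445, 2426), -36846)) = Mul(-1, Mul(36871, -36846)) = Mul(-1, -1358548866) = 1358548866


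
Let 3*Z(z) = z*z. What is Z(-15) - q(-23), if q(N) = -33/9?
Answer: 236/3 ≈ 78.667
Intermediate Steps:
q(N) = -11/3 (q(N) = -33*⅑ = -11/3)
Z(z) = z²/3 (Z(z) = (z*z)/3 = z²/3)
Z(-15) - q(-23) = (⅓)*(-15)² - 1*(-11/3) = (⅓)*225 + 11/3 = 75 + 11/3 = 236/3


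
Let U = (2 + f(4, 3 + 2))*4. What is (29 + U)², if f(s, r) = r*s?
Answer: 13689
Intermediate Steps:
U = 88 (U = (2 + (3 + 2)*4)*4 = (2 + 5*4)*4 = (2 + 20)*4 = 22*4 = 88)
(29 + U)² = (29 + 88)² = 117² = 13689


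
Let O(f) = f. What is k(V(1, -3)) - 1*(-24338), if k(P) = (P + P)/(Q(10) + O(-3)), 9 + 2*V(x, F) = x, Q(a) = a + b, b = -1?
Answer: 73010/3 ≈ 24337.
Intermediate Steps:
Q(a) = -1 + a (Q(a) = a - 1 = -1 + a)
V(x, F) = -9/2 + x/2
k(P) = P/3 (k(P) = (P + P)/((-1 + 10) - 3) = (2*P)/(9 - 3) = (2*P)/6 = (2*P)*(1/6) = P/3)
k(V(1, -3)) - 1*(-24338) = (-9/2 + (1/2)*1)/3 - 1*(-24338) = (-9/2 + 1/2)/3 + 24338 = (1/3)*(-4) + 24338 = -4/3 + 24338 = 73010/3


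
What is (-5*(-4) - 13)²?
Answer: 49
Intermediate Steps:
(-5*(-4) - 13)² = (20 - 13)² = 7² = 49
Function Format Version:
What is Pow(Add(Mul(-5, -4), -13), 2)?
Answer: 49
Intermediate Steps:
Pow(Add(Mul(-5, -4), -13), 2) = Pow(Add(20, -13), 2) = Pow(7, 2) = 49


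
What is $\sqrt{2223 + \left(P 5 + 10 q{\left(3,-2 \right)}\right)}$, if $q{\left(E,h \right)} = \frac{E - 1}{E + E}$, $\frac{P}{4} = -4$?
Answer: $\frac{\sqrt{19317}}{3} \approx 46.329$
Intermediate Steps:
$P = -16$ ($P = 4 \left(-4\right) = -16$)
$q{\left(E,h \right)} = \frac{-1 + E}{2 E}$
$\sqrt{2223 + \left(P 5 + 10 q{\left(3,-2 \right)}\right)} = \sqrt{2223 + \left(\left(-16\right) 5 + 10 \frac{-1 + 3}{2 \cdot 3}\right)} = \sqrt{2223 - \left(80 - 10 \cdot \frac{1}{2} \cdot \frac{1}{3} \cdot 2\right)} = \sqrt{2223 + \left(-80 + 10 \cdot \frac{1}{3}\right)} = \sqrt{2223 + \left(-80 + \frac{10}{3}\right)} = \sqrt{2223 - \frac{230}{3}} = \sqrt{\frac{6439}{3}} = \frac{\sqrt{19317}}{3}$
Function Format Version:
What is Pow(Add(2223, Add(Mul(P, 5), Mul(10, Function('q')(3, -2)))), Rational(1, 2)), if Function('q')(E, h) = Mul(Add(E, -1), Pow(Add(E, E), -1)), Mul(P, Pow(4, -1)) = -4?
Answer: Mul(Rational(1, 3), Pow(19317, Rational(1, 2))) ≈ 46.329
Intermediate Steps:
P = -16 (P = Mul(4, -4) = -16)
Function('q')(E, h) = Mul(Rational(1, 2), Pow(E, -1), Add(-1, E)) (Function('q')(E, h) = Mul(Add(-1, E), Pow(Mul(2, E), -1)) = Mul(Add(-1, E), Mul(Rational(1, 2), Pow(E, -1))) = Mul(Rational(1, 2), Pow(E, -1), Add(-1, E)))
Pow(Add(2223, Add(Mul(P, 5), Mul(10, Function('q')(3, -2)))), Rational(1, 2)) = Pow(Add(2223, Add(Mul(-16, 5), Mul(10, Mul(Rational(1, 2), Pow(3, -1), Add(-1, 3))))), Rational(1, 2)) = Pow(Add(2223, Add(-80, Mul(10, Mul(Rational(1, 2), Rational(1, 3), 2)))), Rational(1, 2)) = Pow(Add(2223, Add(-80, Mul(10, Rational(1, 3)))), Rational(1, 2)) = Pow(Add(2223, Add(-80, Rational(10, 3))), Rational(1, 2)) = Pow(Add(2223, Rational(-230, 3)), Rational(1, 2)) = Pow(Rational(6439, 3), Rational(1, 2)) = Mul(Rational(1, 3), Pow(19317, Rational(1, 2)))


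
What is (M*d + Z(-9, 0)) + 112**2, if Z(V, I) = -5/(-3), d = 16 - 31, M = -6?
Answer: 37907/3 ≈ 12636.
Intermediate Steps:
d = -15
Z(V, I) = 5/3 (Z(V, I) = -5*(-1/3) = 5/3)
(M*d + Z(-9, 0)) + 112**2 = (-6*(-15) + 5/3) + 112**2 = (90 + 5/3) + 12544 = 275/3 + 12544 = 37907/3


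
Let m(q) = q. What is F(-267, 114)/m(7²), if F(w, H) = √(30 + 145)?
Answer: 5*√7/49 ≈ 0.26997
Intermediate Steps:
F(w, H) = 5*√7 (F(w, H) = √175 = 5*√7)
F(-267, 114)/m(7²) = (5*√7)/(7²) = (5*√7)/49 = (5*√7)*(1/49) = 5*√7/49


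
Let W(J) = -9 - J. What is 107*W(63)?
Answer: -7704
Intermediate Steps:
107*W(63) = 107*(-9 - 1*63) = 107*(-9 - 63) = 107*(-72) = -7704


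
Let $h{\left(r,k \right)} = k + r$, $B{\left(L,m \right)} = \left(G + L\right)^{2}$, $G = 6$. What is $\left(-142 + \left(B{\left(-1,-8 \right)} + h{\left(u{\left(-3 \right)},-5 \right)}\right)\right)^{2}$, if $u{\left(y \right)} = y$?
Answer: $15625$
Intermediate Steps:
$B{\left(L,m \right)} = \left(6 + L\right)^{2}$
$\left(-142 + \left(B{\left(-1,-8 \right)} + h{\left(u{\left(-3 \right)},-5 \right)}\right)\right)^{2} = \left(-142 + \left(\left(6 - 1\right)^{2} - 8\right)\right)^{2} = \left(-142 - \left(8 - 5^{2}\right)\right)^{2} = \left(-142 + \left(25 - 8\right)\right)^{2} = \left(-142 + 17\right)^{2} = \left(-125\right)^{2} = 15625$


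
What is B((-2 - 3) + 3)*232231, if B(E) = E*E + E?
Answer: 464462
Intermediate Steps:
B(E) = E + E**2 (B(E) = E**2 + E = E + E**2)
B((-2 - 3) + 3)*232231 = (((-2 - 3) + 3)*(1 + ((-2 - 3) + 3)))*232231 = ((-5 + 3)*(1 + (-5 + 3)))*232231 = -2*(1 - 2)*232231 = -2*(-1)*232231 = 2*232231 = 464462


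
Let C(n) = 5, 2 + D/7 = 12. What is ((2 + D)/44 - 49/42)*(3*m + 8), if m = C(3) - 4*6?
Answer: -1519/66 ≈ -23.015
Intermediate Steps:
D = 70 (D = -14 + 7*12 = -14 + 84 = 70)
m = -19 (m = 5 - 4*6 = 5 - 24 = -19)
((2 + D)/44 - 49/42)*(3*m + 8) = ((2 + 70)/44 - 49/42)*(3*(-19) + 8) = (72*(1/44) - 49*1/42)*(-57 + 8) = (18/11 - 7/6)*(-49) = (31/66)*(-49) = -1519/66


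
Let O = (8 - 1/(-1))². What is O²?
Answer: 6561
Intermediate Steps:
O = 81 (O = (8 - 1*(-1))² = (8 + 1)² = 9² = 81)
O² = 81² = 6561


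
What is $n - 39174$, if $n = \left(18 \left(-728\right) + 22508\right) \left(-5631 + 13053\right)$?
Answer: $69757314$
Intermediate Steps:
$n = 69796488$ ($n = \left(-13104 + 22508\right) 7422 = 9404 \cdot 7422 = 69796488$)
$n - 39174 = 69796488 - 39174 = 69757314$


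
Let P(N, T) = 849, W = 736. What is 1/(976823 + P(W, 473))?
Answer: 1/977672 ≈ 1.0228e-6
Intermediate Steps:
1/(976823 + P(W, 473)) = 1/(976823 + 849) = 1/977672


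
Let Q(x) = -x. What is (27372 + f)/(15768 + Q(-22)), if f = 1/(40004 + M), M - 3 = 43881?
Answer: 2296182337/1324591520 ≈ 1.7335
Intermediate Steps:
M = 43884 (M = 3 + 43881 = 43884)
f = 1/83888 (f = 1/(40004 + 43884) = 1/83888 ≈ 1.1921e-5)
(27372 + f)/(15768 + Q(-22)) = (27372 + 1/83888)/(15768 - 1*(-22)) = 2296182337/(83888*(15768 + 22)) = (2296182337/83888)/15790 = (2296182337/83888)*(1/15790) = 2296182337/1324591520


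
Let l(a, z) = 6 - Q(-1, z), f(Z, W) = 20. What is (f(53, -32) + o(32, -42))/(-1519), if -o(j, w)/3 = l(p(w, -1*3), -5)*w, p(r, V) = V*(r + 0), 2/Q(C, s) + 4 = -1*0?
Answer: -839/1519 ≈ -0.55234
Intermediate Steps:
Q(C, s) = -1/2 (Q(C, s) = 2/(-4 - 1*0) = 2/(-4 + 0) = 2/(-4) = 2*(-1/4) = -1/2)
p(r, V) = V*r
l(a, z) = 13/2 (l(a, z) = 6 - 1*(-1/2) = 6 + 1/2 = 13/2)
o(j, w) = -39*w/2
(f(53, -32) + o(32, -42))/(-1519) = (20 - 39/2*(-42))/(-1519) = (20 + 819)*(-1/1519) = 839*(-1/1519) = -839/1519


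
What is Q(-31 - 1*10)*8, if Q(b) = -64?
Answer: -512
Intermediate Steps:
Q(-31 - 1*10)*8 = -64*8 = -512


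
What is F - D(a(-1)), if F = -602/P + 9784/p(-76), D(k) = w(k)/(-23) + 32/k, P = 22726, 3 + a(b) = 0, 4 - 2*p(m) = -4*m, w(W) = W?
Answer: -357505336/6533725 ≈ -54.717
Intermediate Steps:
p(m) = 2 + 2*m (p(m) = 2 - (-2)*m = 2 + 2*m)
a(b) = -3 (a(b) = -3 + 0 = -3)
D(k) = 32/k - k/23 (D(k) = k/(-23) + 32/k = k*(-1/23) + 32/k = -k/23 + 32/k = 32/k - k/23)
F = -55610371/852225 (F = -602/22726 + 9784/(2 + 2*(-76)) = -602*1/22726 + 9784/(2 - 152) = -301/11363 + 9784/(-150) = -301/11363 + 9784*(-1/150) = -301/11363 - 4892/75 = -55610371/852225 ≈ -65.253)
F - D(a(-1)) = -55610371/852225 - (32/(-3) - 1/23*(-3)) = -55610371/852225 - (32*(-⅓) + 3/23) = -55610371/852225 - (-32/3 + 3/23) = -55610371/852225 - 1*(-727/69) = -55610371/852225 + 727/69 = -357505336/6533725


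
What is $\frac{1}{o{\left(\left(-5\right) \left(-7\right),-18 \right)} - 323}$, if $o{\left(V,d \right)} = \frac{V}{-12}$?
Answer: $- \frac{12}{3911} \approx -0.0030683$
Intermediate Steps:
$o{\left(V,d \right)} = - \frac{V}{12}$ ($o{\left(V,d \right)} = V \left(- \frac{1}{12}\right) = - \frac{V}{12}$)
$\frac{1}{o{\left(\left(-5\right) \left(-7\right),-18 \right)} - 323} = \frac{1}{- \frac{\left(-5\right) \left(-7\right)}{12} - 323} = \frac{1}{\left(- \frac{1}{12}\right) 35 - 323} = \frac{1}{- \frac{35}{12} - 323} = \frac{1}{- \frac{3911}{12}} = - \frac{12}{3911}$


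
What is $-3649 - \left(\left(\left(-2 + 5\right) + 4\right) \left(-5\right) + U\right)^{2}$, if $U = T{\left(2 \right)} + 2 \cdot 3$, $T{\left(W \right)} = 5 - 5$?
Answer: $-4490$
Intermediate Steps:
$T{\left(W \right)} = 0$
$U = 6$ ($U = 0 + 2 \cdot 3 = 0 + 6 = 6$)
$-3649 - \left(\left(\left(-2 + 5\right) + 4\right) \left(-5\right) + U\right)^{2} = -3649 - \left(\left(\left(-2 + 5\right) + 4\right) \left(-5\right) + 6\right)^{2} = -3649 - \left(\left(3 + 4\right) \left(-5\right) + 6\right)^{2} = -3649 - \left(7 \left(-5\right) + 6\right)^{2} = -3649 - \left(-35 + 6\right)^{2} = -3649 - \left(-29\right)^{2} = -3649 - 841 = -4490$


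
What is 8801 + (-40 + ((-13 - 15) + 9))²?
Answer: 12282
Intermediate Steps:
8801 + (-40 + ((-13 - 15) + 9))² = 8801 + (-40 + (-28 + 9))² = 8801 + (-40 - 19)² = 8801 + (-59)² = 8801 + 3481 = 12282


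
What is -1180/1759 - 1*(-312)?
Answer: 547628/1759 ≈ 311.33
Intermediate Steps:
-1180/1759 - 1*(-312) = -1180*1/1759 + 312 = -1180/1759 + 312 = 547628/1759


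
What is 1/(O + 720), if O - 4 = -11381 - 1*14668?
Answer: -1/25325 ≈ -3.9487e-5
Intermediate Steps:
O = -26045 (O = 4 + (-11381 - 1*14668) = 4 + (-11381 - 14668) = 4 - 26049 = -26045)
1/(O + 720) = 1/(-26045 + 720) = 1/(-25325) = -1/25325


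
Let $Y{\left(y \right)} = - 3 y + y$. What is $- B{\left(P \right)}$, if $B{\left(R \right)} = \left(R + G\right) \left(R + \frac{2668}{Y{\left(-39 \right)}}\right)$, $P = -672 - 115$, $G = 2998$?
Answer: $\frac{21637583}{13} \approx 1.6644 \cdot 10^{6}$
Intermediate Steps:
$P = -787$
$Y{\left(y \right)} = - 2 y$
$B{\left(R \right)} = \left(2998 + R\right) \left(\frac{1334}{39} + R\right)$ ($B{\left(R \right)} = \left(R + 2998\right) \left(R + \frac{2668}{\left(-2\right) \left(-39\right)}\right) = \left(2998 + R\right) \left(R + \frac{2668}{78}\right) = \left(2998 + R\right) \left(R + 2668 \cdot \frac{1}{78}\right) = \left(2998 + R\right) \left(R + \frac{1334}{39}\right) = \left(2998 + R\right) \left(\frac{1334}{39} + R\right)$)
$- B{\left(P \right)} = - (\frac{3999332}{39} + \left(-787\right)^{2} + \frac{118256}{39} \left(-787\right)) = - (\frac{3999332}{39} + 619369 - \frac{93067472}{39}) = \left(-1\right) \left(- \frac{21637583}{13}\right) = \frac{21637583}{13}$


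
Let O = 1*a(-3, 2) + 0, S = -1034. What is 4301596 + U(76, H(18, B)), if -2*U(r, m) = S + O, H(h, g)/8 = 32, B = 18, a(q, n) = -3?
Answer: 8604229/2 ≈ 4.3021e+6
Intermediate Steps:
O = -3 (O = 1*(-3) + 0 = -3 + 0 = -3)
H(h, g) = 256 (H(h, g) = 8*32 = 256)
U(r, m) = 1037/2 (U(r, m) = -(-1034 - 3)/2 = -1/2*(-1037) = 1037/2)
4301596 + U(76, H(18, B)) = 4301596 + 1037/2 = 8604229/2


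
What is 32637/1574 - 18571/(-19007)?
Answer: 649562213/29917018 ≈ 21.712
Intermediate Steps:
32637/1574 - 18571/(-19007) = 32637*(1/1574) - 18571*(-1/19007) = 32637/1574 + 18571/19007 = 649562213/29917018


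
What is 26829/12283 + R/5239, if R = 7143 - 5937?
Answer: 155370429/64350637 ≈ 2.4144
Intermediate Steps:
R = 1206
26829/12283 + R/5239 = 26829/12283 + 1206/5239 = 155370429/64350637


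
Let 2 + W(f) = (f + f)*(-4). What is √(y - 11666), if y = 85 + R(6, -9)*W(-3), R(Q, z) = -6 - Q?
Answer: I*√11845 ≈ 108.83*I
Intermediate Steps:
W(f) = -2 - 8*f (W(f) = -2 + (f + f)*(-4) = -2 + (2*f)*(-4) = -2 - 8*f)
y = -179 (y = 85 + (-6 - 1*6)*(-2 - 8*(-3)) = 85 + (-6 - 6)*(-2 + 24) = 85 - 12*22 = 85 - 264 = -179)
√(y - 11666) = √(-179 - 11666) = √(-11845) = I*√11845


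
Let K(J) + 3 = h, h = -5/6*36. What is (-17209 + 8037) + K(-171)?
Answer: -9205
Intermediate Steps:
h = -30 (h = -5*1/6*36 = -5/6*36 = -30)
K(J) = -33 (K(J) = -3 - 30 = -33)
(-17209 + 8037) + K(-171) = (-17209 + 8037) - 33 = -9172 - 33 = -9205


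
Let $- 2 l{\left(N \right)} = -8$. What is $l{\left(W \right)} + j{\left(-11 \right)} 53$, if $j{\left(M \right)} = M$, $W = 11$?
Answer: $-579$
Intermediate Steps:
$l{\left(N \right)} = 4$ ($l{\left(N \right)} = \left(- \frac{1}{2}\right) \left(-8\right) = 4$)
$l{\left(W \right)} + j{\left(-11 \right)} 53 = 4 - 583 = -579$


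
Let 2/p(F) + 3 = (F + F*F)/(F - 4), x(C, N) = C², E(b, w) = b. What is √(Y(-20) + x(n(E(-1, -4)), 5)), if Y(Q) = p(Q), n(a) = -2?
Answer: 2*√12430/113 ≈ 1.9733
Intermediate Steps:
p(F) = 2/(-3 + (F + F²)/(-4 + F)) (p(F) = 2/(-3 + (F + F*F)/(F - 4)) = 2/(-3 + (F + F²)/(-4 + F)))
Y(Q) = 2*(-4 + Q)/(12 + Q² - 2*Q)
√(Y(-20) + x(n(E(-1, -4)), 5)) = √(2*(-4 - 20)/(12 + (-20)² - 2*(-20)) + (-2)²) = √(2*(-24)/(12 + 400 + 40) + 4) = √(2*(-24)/452 + 4) = √(2*(1/452)*(-24) + 4) = √(-12/113 + 4) = √(440/113) = 2*√12430/113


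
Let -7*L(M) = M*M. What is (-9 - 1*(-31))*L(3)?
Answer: -198/7 ≈ -28.286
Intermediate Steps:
L(M) = -M²/7 (L(M) = -M*M/7 = -M²/7)
(-9 - 1*(-31))*L(3) = (-9 - 1*(-31))*(-⅐*3²) = (-9 + 31)*(-⅐*9) = 22*(-9/7) = -198/7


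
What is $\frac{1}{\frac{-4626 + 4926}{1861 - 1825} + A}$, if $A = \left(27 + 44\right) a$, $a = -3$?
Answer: $- \frac{3}{614} \approx -0.004886$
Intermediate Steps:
$A = -213$ ($A = \left(27 + 44\right) \left(-3\right) = 71 \left(-3\right) = -213$)
$\frac{1}{\frac{-4626 + 4926}{1861 - 1825} + A} = \frac{1}{\frac{-4626 + 4926}{1861 - 1825} - 213} = \frac{1}{\frac{300}{36} - 213} = \frac{1}{300 \cdot \frac{1}{36} - 213} = \frac{1}{\frac{25}{3} - 213} = \frac{1}{- \frac{614}{3}} = - \frac{3}{614}$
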